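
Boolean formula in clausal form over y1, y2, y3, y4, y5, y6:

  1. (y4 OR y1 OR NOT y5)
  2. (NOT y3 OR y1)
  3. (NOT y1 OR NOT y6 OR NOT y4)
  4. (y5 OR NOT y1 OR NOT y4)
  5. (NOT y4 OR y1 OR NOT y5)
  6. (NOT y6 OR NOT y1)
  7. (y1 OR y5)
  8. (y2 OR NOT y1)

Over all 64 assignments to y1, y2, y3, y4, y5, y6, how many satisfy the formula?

6

The models are:
  y1=1 y2=1 y3=0 y4=0 y5=0 y6=0
  y1=1 y2=1 y3=0 y4=0 y5=1 y6=0
  y1=1 y2=1 y3=0 y4=1 y5=1 y6=0
  y1=1 y2=1 y3=1 y4=0 y5=0 y6=0
  y1=1 y2=1 y3=1 y4=0 y5=1 y6=0
  y1=1 y2=1 y3=1 y4=1 y5=1 y6=0
Count: 6.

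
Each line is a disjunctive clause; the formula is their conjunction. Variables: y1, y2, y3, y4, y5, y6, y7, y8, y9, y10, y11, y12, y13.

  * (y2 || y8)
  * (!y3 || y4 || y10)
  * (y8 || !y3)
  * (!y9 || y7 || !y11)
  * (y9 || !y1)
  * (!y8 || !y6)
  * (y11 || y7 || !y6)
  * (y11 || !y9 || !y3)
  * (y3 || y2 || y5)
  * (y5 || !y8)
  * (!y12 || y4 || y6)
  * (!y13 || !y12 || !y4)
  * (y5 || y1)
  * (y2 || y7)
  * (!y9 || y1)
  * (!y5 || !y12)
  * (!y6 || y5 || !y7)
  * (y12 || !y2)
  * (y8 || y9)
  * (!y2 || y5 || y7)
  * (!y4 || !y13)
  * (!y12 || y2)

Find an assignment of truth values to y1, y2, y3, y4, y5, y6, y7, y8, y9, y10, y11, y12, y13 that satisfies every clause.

y1 = 0, y2 = 0, y3 = 0, y4 = 1, y5 = 1, y6 = 0, y7 = 1, y8 = 1, y9 = 0, y10 = 0, y11 = 0, y12 = 0, y13 = 0

y13 occurs only negated in the remaining clauses — set y13 = False.
Set y1 = False and propagate.
  then y5 is forced to True.
  then y9 is forced to False.
  then y12 is forced to False.
  then y2 is forced to False.
  then y8 is forced to True.
  then y6 is forced to False.
  then y7 is forced to True.
Set y3 = False and propagate.
y4, y10, y11 are now unconstrained; take y4 = True, y10 = False, y11 = False.
Check each clause:
  1. (y8 || y2) — y8 is true.
  2. (!y3 || y10 || y4) — y4 is true.
  3. (!y3 || y8) — y8 is true.
  4. (!y9 || y7 || !y11) — y7 is true.
  5. (!y1 || y9) — !y1 is true.
  6. (!y8 || !y6) — !y6 is true.
  7. (y11 || y7 || !y6) — !y6 is true.
  8. (y11 || !y3 || !y9) — !y3 is true.
  9. (y2 || y5 || y3) — y5 is true.
  10. (y5 || !y8) — y5 is true.
  11. (y6 || !y12 || y4) — !y12 is true.
  12. (!y12 || !y13 || !y4) — !y13 is true.
  13. (y1 || y5) — y5 is true.
  14. (y2 || y7) — y7 is true.
  15. (!y9 || y1) — !y9 is true.
  16. (!y5 || !y12) — !y12 is true.
  17. (!y6 || y5 || !y7) — !y6 is true.
  18. (!y2 || y12) — !y2 is true.
  19. (y8 || y9) — y8 is true.
  20. (!y2 || y7 || y5) — y5 is true.
  21. (!y4 || !y13) — !y13 is true.
  22. (y2 || !y12) — !y12 is true.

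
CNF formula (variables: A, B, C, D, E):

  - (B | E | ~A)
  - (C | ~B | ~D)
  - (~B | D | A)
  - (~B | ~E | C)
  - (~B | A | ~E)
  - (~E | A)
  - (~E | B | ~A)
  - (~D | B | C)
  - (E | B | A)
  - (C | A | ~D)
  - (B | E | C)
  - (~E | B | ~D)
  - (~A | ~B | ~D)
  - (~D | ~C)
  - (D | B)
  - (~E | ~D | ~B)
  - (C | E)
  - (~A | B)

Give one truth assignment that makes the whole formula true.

A=True, B=True, C=True, D=False, E=False

Try A = True.
  then B is forced to True.
  then D is forced to False.
For the remaining variables, C = True, E = False works.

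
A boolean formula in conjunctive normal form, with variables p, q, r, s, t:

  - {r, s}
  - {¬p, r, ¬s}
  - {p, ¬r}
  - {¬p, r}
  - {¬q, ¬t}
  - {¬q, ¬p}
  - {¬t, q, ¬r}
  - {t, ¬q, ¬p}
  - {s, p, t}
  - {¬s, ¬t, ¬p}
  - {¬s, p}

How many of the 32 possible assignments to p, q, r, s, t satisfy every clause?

The models are:
  p=T q=F r=T s=F t=F
  p=T q=F r=T s=T t=F
Count: 2.

2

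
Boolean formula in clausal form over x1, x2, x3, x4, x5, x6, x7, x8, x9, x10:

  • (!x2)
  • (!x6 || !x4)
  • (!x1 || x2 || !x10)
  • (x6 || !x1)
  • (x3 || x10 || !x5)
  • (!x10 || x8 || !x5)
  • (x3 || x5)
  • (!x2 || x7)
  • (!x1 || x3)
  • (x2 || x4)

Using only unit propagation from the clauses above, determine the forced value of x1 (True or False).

False

(!x2) is a unit clause: x2 = False.
In (x4 || x2), x2 is now false; x4 must hold, so x4 = True.
(!x6 || !x4): since x4 = True, the clause reduces to (!x6). x6 = False.
In (!x1 || x6), x6 is now false; !x1 must hold, so x1 = False.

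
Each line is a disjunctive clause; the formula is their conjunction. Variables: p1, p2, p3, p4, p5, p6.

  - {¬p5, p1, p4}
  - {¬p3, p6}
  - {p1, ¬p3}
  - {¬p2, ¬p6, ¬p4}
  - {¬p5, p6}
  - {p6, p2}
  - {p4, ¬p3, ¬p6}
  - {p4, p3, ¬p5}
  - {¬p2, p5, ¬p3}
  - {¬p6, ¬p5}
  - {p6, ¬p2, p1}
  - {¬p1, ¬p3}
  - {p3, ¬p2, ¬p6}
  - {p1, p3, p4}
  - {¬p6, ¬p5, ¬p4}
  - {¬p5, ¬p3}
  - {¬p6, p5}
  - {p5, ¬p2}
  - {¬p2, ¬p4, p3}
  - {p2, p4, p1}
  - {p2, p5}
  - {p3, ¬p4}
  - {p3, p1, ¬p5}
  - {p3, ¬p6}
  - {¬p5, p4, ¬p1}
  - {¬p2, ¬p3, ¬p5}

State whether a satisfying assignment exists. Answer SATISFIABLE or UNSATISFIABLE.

p3 = True:
  propagation gives p6=True, p1=True; an empty clause results — contradiction.
p3 = False:
  propagation gives p4=False, p5=False, p1=True, p6=False; an empty clause results — contradiction.
Every branch closes, so no satisfying assignment exists.

UNSATISFIABLE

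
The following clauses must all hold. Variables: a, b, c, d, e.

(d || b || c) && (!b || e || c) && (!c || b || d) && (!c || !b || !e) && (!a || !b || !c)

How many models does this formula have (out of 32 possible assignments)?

14

Split on b, then c.
  b=T, c=T: remaining (a,d,e) ∈ {(F,F,F); (F,T,F)} — 2.
  b=T, c=F: remaining (a,d,e) ∈ {(F,F,T); (F,T,T); (T,F,T); (T,T,T)} — 4.
  b=F, c=T: remaining (a,d,e) ∈ {(F,T,F); (F,T,T); (T,T,F); (T,T,T)} — 4.
  b=F, c=F: remaining (a,d,e) ∈ {(F,T,F); (F,T,T); (T,T,F); (T,T,T)} — 4.
Total: 2 + 4 + 4 + 4 = 14.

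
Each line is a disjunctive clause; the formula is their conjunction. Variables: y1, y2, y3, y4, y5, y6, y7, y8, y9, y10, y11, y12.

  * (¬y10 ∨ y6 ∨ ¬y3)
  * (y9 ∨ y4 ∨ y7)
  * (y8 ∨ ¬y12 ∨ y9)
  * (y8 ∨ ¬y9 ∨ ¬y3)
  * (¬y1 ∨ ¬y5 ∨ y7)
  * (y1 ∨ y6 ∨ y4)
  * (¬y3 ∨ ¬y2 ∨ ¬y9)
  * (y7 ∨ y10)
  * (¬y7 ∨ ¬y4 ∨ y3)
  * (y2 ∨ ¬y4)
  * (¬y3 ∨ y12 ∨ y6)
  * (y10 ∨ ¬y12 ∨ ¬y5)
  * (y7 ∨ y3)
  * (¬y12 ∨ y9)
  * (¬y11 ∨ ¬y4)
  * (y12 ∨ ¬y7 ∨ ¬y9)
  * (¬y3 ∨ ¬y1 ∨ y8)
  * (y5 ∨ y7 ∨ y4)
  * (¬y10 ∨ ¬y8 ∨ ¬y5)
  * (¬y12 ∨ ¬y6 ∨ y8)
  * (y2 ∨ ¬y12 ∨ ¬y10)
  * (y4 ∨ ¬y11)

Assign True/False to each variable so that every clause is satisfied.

y1=F, y2=F, y3=T, y4=F, y5=F, y6=T, y7=T, y8=T, y9=F, y10=T, y11=F, y12=F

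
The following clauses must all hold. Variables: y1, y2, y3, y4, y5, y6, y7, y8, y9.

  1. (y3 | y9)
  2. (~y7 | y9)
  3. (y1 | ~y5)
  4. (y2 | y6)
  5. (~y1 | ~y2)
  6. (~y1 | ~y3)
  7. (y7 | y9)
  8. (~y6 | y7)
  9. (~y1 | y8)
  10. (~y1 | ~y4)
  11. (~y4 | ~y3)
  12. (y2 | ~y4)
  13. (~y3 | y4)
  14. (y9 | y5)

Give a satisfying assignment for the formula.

Pure literal: y8 appears only positively; assign y8 = True.
y9 occurs only positively in the remaining clauses — set y9 = True.
Try y1 = True.
  then y2 is forced to False.
  then y6 is forced to True.
  then y3 is forced to False.
  then y7 is forced to True.
  then y4 is forced to False.
y5 is now unconstrained; take y5 = False.
Every clause has at least one true literal under this assignment.
Check each clause:
  1. (y9 | y3) — y9 is true.
  2. (~y7 | y9) — y9 is true.
  3. (~y5 | y1) — y1 is true.
  4. (y2 | y6) — y6 is true.
  5. (~y1 | ~y2) — ~y2 is true.
  6. (~y3 | ~y1) — ~y3 is true.
  7. (y9 | y7) — y9 is true.
  8. (y7 | ~y6) — y7 is true.
  9. (y8 | ~y1) — y8 is true.
  10. (~y1 | ~y4) — ~y4 is true.
  11. (~y4 | ~y3) — ~y4 is true.
  12. (y2 | ~y4) — ~y4 is true.
  13. (~y3 | y4) — ~y3 is true.
  14. (y5 | y9) — y9 is true.

y1=T, y2=F, y3=F, y4=F, y5=F, y6=T, y7=T, y8=T, y9=T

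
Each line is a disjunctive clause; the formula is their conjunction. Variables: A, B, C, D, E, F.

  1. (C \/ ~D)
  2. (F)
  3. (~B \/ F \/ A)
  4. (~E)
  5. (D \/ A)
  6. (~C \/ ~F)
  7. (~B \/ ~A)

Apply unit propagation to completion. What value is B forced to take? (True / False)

False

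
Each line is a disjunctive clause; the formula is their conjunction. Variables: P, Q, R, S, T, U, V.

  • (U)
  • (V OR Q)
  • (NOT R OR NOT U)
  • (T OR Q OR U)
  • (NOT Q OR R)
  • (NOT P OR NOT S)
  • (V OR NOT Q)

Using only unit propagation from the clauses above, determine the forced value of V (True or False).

True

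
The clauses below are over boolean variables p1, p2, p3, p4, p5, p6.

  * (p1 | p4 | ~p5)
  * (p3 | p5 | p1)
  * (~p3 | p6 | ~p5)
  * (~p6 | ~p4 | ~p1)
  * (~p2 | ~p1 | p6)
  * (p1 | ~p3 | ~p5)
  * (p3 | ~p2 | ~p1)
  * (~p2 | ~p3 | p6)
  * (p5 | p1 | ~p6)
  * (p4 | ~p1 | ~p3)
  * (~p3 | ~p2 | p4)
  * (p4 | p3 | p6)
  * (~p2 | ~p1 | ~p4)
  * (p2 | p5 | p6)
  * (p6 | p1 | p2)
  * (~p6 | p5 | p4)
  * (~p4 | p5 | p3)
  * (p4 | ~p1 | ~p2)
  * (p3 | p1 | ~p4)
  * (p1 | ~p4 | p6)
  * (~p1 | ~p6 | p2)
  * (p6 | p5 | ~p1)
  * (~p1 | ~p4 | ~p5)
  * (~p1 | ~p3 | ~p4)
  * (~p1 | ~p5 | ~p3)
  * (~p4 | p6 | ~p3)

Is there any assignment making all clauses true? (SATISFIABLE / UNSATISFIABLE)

UNSATISFIABLE

p1 = True:
  p4 = True:
    propagation gives p6=False, p2=False, p5=True; an empty clause results — contradiction.
  p4 = False:
    propagation gives p3=False, p2=False, p6=True; an empty clause results — contradiction.
p1 = False:
  p3 = True:
    propagation gives p5=False, p6=False, p2=False; an empty clause results — contradiction.
  p3 = False:
    propagation gives p5=True, p4=True; an empty clause results — contradiction.
Every branch closes, so no satisfying assignment exists.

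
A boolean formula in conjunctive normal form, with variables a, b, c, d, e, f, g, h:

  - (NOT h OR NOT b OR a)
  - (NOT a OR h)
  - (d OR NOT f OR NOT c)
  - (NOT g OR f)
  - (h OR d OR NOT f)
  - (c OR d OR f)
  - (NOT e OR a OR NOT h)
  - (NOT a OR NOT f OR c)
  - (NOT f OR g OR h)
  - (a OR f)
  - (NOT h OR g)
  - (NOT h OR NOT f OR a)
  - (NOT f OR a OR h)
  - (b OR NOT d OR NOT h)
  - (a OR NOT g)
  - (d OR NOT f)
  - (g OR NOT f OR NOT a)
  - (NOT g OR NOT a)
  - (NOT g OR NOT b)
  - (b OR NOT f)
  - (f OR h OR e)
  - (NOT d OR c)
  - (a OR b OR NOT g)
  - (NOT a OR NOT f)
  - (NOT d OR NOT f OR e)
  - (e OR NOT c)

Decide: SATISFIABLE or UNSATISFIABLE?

UNSATISFIABLE

f = True:
  propagation gives d=True, b=True, g=False, h=True; an empty clause results — contradiction.
f = False:
  propagation gives g=False, a=True, h=True; an empty clause results — contradiction.
Every branch closes, so no satisfying assignment exists.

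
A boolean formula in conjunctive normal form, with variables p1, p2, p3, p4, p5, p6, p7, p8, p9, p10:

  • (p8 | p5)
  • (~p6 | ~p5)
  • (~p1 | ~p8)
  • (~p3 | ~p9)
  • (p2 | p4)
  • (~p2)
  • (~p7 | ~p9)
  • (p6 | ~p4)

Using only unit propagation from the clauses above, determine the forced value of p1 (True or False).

False

(~p2) stands alone — p2 = False.
(p2 | p4): since p2 = False, the clause reduces to (p4). p4 = True.
(p6 | ~p4) with p4 = True leaves only p6, so p6 = True.
(~p5 | ~p6): since p6 = True, the clause reduces to (~p5). p5 = False.
(p8 | p5) with p5 = False leaves only p8, so p8 = True.
From (~p1 | ~p8) and p8 = True: p1 = False.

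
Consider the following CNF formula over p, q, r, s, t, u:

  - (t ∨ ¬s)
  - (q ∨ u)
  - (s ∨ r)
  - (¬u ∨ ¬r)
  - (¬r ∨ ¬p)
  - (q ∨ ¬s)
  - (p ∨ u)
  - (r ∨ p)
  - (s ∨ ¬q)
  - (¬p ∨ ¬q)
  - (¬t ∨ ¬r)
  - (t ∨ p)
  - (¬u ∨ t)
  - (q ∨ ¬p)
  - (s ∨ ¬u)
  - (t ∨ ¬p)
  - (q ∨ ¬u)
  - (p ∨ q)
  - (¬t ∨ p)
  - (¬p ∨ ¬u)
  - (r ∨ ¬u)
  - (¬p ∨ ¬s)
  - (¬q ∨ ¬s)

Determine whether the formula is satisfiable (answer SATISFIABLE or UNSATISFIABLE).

UNSATISFIABLE

p = True:
  propagation gives r=False, s=True; an empty clause results — contradiction.
p = False:
  propagation gives u=True, r=False; an empty clause results — contradiction.
Every branch closes, so no satisfying assignment exists.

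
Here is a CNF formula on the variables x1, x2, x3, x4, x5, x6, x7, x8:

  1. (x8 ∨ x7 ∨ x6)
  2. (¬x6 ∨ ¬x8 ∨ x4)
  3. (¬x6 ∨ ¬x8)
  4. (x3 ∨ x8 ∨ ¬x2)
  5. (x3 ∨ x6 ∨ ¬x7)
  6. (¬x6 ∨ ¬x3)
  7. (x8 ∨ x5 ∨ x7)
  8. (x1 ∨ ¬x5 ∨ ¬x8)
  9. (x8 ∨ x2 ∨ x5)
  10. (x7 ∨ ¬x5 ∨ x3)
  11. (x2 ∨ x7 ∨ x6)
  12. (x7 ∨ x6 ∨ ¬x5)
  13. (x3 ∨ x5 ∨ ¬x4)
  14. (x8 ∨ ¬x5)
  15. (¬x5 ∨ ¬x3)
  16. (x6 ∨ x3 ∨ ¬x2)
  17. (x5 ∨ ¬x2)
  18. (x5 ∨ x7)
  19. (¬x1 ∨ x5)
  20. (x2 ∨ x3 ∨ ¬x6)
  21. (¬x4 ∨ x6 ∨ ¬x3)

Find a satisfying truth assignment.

x1 = F, x2 = F, x3 = T, x4 = F, x5 = F, x6 = F, x7 = T, x8 = T

Check each clause:
  1. (x7 ∨ x6 ∨ x8) — x8 is true.
  2. (x4 ∨ ¬x6 ∨ ¬x8) — ¬x6 is true.
  3. (¬x6 ∨ ¬x8) — ¬x6 is true.
  4. (x8 ∨ ¬x2 ∨ x3) — x8 is true.
  5. (¬x7 ∨ x6 ∨ x3) — x3 is true.
  6. (¬x3 ∨ ¬x6) — ¬x6 is true.
  7. (x8 ∨ x7 ∨ x5) — x8 is true.
  8. (x1 ∨ ¬x5 ∨ ¬x8) — ¬x5 is true.
  9. (x5 ∨ x8 ∨ x2) — x8 is true.
  10. (¬x5 ∨ x3 ∨ x7) — x3 is true.
  11. (x2 ∨ x7 ∨ x6) — x7 is true.
  12. (x7 ∨ x6 ∨ ¬x5) — ¬x5 is true.
  13. (¬x4 ∨ x5 ∨ x3) — x3 is true.
  14. (x8 ∨ ¬x5) — x8 is true.
  15. (¬x3 ∨ ¬x5) — ¬x5 is true.
  16. (¬x2 ∨ x3 ∨ x6) — x3 is true.
  17. (x5 ∨ ¬x2) — ¬x2 is true.
  18. (x7 ∨ x5) — x7 is true.
  19. (x5 ∨ ¬x1) — ¬x1 is true.
  20. (¬x6 ∨ x2 ∨ x3) — x3 is true.
  21. (x6 ∨ ¬x3 ∨ ¬x4) — ¬x4 is true.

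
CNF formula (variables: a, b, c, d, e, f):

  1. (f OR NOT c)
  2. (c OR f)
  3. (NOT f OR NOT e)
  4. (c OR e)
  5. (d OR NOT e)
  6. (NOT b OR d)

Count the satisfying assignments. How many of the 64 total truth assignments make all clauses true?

6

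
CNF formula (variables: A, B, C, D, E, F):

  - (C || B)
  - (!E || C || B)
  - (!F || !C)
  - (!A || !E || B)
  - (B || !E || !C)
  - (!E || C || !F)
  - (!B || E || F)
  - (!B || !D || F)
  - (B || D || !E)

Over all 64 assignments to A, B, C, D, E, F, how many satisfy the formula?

12

Case analysis on B and E:
  B=T, E=T: remaining (A,C,D,F) ∈ {(F,F,F,F); (F,T,F,F); (T,F,F,F); (T,T,F,F)} — 4.
  B=T, E=F: remaining (A,C,D,F) ∈ {(F,F,F,T); (F,F,T,T); (T,F,F,T); (T,F,T,T)} — 4.
  B=F, E=T: a clause becomes empty — 0.
  B=F, E=F: remaining (A,C,D,F) ∈ {(F,T,F,F); (F,T,T,F); (T,T,F,F); (T,T,T,F)} — 4.
Total: 4 + 4 + 0 + 4 = 12.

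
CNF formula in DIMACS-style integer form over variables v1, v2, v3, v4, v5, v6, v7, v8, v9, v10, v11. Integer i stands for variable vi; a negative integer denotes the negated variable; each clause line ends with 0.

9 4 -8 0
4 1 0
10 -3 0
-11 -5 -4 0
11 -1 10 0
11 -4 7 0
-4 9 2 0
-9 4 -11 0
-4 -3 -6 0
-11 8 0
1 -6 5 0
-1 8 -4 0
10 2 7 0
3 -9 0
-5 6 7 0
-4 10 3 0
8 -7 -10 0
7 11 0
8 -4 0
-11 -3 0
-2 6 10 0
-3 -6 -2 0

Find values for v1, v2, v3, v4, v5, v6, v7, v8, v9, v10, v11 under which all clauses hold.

Try v1 = True.
Try v2 = True.
The remaining clauses are satisfied by v3 = True, v4 = False, v5 = True, v6 = False, v7 = True, v8 = True, v9 = True, v10 = True, v11 = False.
Every clause has at least one true literal under this assignment.

v1 = True  v2 = True  v3 = True  v4 = False  v5 = True  v6 = False  v7 = True  v8 = True  v9 = True  v10 = True  v11 = False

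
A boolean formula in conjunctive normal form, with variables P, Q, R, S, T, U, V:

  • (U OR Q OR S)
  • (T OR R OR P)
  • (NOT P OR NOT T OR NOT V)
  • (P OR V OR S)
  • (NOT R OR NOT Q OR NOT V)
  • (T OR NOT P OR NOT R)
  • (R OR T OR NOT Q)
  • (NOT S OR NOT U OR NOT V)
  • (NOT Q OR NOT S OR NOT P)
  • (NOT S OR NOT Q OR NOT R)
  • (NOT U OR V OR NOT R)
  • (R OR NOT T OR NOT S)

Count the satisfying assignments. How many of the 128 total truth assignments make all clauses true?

19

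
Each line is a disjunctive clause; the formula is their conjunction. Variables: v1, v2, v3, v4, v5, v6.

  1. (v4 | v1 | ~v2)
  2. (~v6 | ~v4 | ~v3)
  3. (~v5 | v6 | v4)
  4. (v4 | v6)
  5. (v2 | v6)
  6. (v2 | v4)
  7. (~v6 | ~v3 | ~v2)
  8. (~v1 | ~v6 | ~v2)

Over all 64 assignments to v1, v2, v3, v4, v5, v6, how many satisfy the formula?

14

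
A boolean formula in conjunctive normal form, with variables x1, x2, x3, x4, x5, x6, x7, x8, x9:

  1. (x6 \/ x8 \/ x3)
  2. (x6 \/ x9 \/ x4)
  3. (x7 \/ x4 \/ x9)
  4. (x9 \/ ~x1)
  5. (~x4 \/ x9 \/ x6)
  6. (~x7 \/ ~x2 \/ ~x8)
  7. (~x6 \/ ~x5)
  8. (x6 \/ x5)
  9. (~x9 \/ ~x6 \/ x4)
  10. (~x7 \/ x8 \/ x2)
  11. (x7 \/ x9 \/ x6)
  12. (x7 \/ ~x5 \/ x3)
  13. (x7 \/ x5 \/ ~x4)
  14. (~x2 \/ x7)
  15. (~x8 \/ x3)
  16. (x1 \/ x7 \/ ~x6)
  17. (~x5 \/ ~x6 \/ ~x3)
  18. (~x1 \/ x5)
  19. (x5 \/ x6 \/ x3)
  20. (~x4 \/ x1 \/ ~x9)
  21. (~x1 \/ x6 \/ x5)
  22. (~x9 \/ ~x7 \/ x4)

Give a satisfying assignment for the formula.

Try x1 = True.
  then x9 is forced to True.
  then x5 is forced to True.
  then x6 is forced to False.
Set x2 = False and propagate.
The remaining clauses are satisfied by x3 = True, x4 = True, x7 = True, x8 = True.

x1=True, x2=False, x3=True, x4=True, x5=True, x6=False, x7=True, x8=True, x9=True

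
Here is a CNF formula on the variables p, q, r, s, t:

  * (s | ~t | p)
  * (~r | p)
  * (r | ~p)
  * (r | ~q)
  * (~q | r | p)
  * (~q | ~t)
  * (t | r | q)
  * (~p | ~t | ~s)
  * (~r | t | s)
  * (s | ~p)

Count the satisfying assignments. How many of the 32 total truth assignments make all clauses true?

The models are:
  p=0 q=0 r=0 s=1 t=1
  p=1 q=0 r=1 s=1 t=0
  p=1 q=1 r=1 s=1 t=0
Count: 3.

3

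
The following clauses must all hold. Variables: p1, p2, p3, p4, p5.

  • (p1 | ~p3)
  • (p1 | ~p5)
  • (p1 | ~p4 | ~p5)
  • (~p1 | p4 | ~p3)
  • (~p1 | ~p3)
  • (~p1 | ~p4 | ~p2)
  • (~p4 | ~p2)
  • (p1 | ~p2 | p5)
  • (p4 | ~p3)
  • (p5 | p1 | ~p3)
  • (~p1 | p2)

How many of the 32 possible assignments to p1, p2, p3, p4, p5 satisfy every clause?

The models are:
  p1=0 p2=0 p3=0 p4=0 p5=0
  p1=0 p2=0 p3=0 p4=1 p5=0
  p1=1 p2=1 p3=0 p4=0 p5=0
  p1=1 p2=1 p3=0 p4=0 p5=1
Count: 4.

4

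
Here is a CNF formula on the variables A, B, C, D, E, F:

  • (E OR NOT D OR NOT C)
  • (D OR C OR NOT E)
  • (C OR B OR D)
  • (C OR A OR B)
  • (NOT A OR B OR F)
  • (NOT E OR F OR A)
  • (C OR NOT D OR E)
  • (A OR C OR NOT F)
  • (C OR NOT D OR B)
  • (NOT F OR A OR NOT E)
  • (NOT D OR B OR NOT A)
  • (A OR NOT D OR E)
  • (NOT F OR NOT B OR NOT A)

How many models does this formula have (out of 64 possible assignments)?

12

Split on A, then C.
  A=1, C=1: 5 of the 16 assignments to (B,D,E,F) work.
  A=1, C=0: remaining (B,D,E,F) ∈ {(1,0,0,0); (1,1,1,0)} — 2.
  A=0, C=1: remaining (B,D,E,F) ∈ {(0,0,0,0); (0,0,0,1); (1,0,0,0); (1,0,0,1)} — 4.
  A=0, C=0: remaining (B,D,E,F) ∈ {(1,0,0,0)} — 1.
Total: 5 + 2 + 4 + 1 = 12.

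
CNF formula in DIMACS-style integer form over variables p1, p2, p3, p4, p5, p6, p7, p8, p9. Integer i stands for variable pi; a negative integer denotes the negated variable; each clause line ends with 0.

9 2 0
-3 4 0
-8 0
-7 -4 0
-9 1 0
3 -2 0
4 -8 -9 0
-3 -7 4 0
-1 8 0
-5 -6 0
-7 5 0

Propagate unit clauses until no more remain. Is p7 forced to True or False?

(!p8) is a unit clause: p8 = False.
From (!p1 || p8) and p8 = False: p1 = False.
From (!p9 || p1) and p1 = False: p9 = False.
(p9 || p2) with p9 = False leaves only p2, so p2 = True.
(!p2 || p3) with p2 = True leaves only p3, so p3 = True.
(p4 || !p3): since p3 = True, the clause reduces to (p4). p4 = True.
From (!p4 || !p7) and p4 = True: p7 = False.

False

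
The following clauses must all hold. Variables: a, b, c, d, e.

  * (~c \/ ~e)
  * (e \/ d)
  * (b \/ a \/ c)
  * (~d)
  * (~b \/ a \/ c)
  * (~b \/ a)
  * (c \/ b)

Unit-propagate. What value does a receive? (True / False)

(~d) stands alone — d = False.
(e \/ d) with d = False leaves only e, so e = True.
From (~c \/ ~e) and e = True: c = False.
(c \/ b) with c = False leaves only b, so b = True.
(~b \/ c \/ a): since c = False, b = True, the clause reduces to (a). a = True.

True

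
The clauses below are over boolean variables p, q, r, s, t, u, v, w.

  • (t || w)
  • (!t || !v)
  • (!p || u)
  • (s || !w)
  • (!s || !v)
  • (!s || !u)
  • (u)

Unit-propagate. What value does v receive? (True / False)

False

(u) stands alone — u = True.
(!s || !u) with u = True leaves only !s, so s = False.
(s || !w) with s = False leaves only !w, so w = False.
(w || t): since w = False, the clause reduces to (t). t = True.
(!v || !t): since t = True, the clause reduces to (!v). v = False.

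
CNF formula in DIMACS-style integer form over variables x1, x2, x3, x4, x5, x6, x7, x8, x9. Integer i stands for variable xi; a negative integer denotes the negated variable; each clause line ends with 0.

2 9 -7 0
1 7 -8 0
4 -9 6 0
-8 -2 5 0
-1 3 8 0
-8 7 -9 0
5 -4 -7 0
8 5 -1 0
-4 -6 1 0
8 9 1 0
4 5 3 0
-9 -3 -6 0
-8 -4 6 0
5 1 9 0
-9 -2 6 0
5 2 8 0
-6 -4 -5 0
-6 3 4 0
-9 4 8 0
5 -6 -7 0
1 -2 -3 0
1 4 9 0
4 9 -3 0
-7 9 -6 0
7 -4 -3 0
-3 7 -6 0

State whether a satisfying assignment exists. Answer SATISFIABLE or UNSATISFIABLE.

Try x1 = False.
The remaining clauses are satisfied by x2 = False, x3 = True, x4 = True, x5 = True, x6 = False, x7 = True, x8 = False, x9 = True.
So x1=0, x2=0, x3=1, x4=1, x5=1, x6=0, x7=1, x8=0, x9=1 is a satisfying assignment.

SATISFIABLE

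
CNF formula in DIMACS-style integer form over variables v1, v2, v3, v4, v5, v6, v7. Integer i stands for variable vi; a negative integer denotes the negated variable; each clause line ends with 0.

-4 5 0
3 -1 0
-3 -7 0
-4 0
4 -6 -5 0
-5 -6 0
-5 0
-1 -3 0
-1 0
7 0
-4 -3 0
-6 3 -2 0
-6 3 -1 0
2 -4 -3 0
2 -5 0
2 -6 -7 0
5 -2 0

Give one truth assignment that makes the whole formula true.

v1=False, v2=False, v3=False, v4=False, v5=False, v6=False, v7=True

Unit propagation: (¬v4) forces v4 = False.
(¬v5) is a unit clause, so v5 = False.
The clause (¬v1) is unit: v1 must be False.
The clause (v7) is unit: v7 must be True.
Unit propagation: (¬v3) forces v3 = False.
The clause (¬v2) is unit: v2 must be False.
Unit propagation: (¬v6) forces v6 = False.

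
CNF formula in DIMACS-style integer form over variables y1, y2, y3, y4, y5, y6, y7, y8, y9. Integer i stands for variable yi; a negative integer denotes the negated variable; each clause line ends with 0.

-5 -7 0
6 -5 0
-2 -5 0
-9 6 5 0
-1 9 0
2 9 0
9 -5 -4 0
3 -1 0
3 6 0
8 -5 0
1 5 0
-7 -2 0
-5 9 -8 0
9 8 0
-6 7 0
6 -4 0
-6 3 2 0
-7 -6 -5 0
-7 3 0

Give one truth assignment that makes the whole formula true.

Pure literal: y3 appears only positively; assign y3 = True.
y4 occurs only negated in the remaining clauses — set y4 = False.
Try y1 = True.
  then y9 is forced to True.
Try y2 = False.
Try y5 = False.
  then y6 is forced to True.
  then y7 is forced to True.
y8 is now unconstrained; take y8 = True.

y1 = T, y2 = F, y3 = T, y4 = F, y5 = F, y6 = T, y7 = T, y8 = T, y9 = T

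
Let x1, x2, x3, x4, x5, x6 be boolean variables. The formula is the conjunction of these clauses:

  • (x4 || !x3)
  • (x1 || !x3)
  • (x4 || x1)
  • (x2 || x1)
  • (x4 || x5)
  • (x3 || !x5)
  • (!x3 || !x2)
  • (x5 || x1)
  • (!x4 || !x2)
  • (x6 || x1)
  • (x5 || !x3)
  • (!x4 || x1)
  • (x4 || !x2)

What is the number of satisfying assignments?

4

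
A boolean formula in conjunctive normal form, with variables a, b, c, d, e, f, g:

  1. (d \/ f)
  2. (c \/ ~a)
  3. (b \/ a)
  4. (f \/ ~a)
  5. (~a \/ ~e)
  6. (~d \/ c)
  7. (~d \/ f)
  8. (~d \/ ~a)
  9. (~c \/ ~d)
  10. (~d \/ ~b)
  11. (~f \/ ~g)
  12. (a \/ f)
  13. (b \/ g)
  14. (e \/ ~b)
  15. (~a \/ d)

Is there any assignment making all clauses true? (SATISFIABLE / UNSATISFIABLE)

SATISFIABLE

Branch on a: take a = False.
  then b is forced to True.
  then d is forced to False.
  then f is forced to True.
  then g is forced to False.
  then e is forced to True.
c is now unconstrained; take c = False.
So a=False, b=True, c=False, d=False, e=True, f=True, g=False is a satisfying assignment.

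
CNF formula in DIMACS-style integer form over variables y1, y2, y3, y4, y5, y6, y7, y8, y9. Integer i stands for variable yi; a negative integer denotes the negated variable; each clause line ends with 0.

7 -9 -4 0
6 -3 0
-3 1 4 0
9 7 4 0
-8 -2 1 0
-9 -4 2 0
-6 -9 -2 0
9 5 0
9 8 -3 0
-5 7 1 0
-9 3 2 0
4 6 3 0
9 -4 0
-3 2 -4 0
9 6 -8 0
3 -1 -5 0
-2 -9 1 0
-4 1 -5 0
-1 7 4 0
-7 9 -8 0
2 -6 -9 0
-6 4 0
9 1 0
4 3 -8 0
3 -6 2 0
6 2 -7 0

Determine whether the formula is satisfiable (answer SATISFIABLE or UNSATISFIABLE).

SATISFIABLE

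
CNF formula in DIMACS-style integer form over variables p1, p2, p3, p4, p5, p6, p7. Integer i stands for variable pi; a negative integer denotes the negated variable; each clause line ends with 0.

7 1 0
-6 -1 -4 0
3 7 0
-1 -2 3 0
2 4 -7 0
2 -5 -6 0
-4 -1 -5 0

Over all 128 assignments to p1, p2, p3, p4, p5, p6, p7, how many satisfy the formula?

38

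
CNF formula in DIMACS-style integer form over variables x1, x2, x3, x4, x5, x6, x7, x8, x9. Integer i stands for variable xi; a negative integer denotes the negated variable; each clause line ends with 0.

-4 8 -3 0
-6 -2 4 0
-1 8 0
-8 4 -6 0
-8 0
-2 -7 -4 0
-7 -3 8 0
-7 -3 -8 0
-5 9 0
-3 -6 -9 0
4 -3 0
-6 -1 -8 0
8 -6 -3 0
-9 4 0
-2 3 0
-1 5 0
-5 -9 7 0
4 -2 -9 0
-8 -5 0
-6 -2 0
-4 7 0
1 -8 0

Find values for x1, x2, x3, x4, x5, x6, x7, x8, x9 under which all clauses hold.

x1 = F, x2 = F, x3 = F, x4 = T, x5 = F, x6 = T, x7 = T, x8 = F, x9 = T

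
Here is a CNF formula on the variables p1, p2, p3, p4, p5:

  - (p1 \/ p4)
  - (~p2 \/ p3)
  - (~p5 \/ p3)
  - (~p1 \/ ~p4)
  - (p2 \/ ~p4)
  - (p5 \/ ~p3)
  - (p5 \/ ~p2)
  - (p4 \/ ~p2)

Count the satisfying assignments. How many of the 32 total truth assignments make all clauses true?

3

Satisfying assignments:
  p1=0 p2=1 p3=1 p4=1 p5=1
  p1=1 p2=0 p3=0 p4=0 p5=0
  p1=1 p2=0 p3=1 p4=0 p5=1
That's 3 in total.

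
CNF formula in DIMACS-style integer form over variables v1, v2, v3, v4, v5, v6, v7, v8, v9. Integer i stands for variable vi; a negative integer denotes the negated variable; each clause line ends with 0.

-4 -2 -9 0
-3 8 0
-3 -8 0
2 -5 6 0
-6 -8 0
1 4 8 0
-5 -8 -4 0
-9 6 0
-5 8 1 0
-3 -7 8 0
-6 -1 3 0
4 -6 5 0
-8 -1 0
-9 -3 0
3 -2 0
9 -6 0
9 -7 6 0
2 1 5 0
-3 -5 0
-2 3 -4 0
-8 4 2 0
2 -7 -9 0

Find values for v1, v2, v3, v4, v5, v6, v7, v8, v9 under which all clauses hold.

v7 occurs only negated in the remaining clauses — set v7 = False.
Try v1 = True.
  then v8 is forced to False.
  then v3 is forced to False.
  then v6 is forced to False.
  then v9 is forced to False.
  then v2 is forced to False.
  then v5 is forced to False.
v4 is now unconstrained; take v4 = False.
Every clause has at least one true literal under this assignment.

v1=T, v2=F, v3=F, v4=F, v5=F, v6=F, v7=F, v8=F, v9=F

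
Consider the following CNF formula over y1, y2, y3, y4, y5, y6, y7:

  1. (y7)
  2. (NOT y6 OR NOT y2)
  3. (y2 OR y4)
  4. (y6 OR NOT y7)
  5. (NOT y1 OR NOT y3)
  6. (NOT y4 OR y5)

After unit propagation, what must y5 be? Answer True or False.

Unit clause (y7) sets y7 = True.
In (NOT y7 OR y6), NOT y7 is now false; y6 must hold, so y6 = True.
In (NOT y2 OR NOT y6), NOT y6 is now false; NOT y2 must hold, so y2 = False.
In (y4 OR y2), y2 is now false; y4 must hold, so y4 = True.
(NOT y4 OR y5) with y4 = True leaves only y5, so y5 = True.

True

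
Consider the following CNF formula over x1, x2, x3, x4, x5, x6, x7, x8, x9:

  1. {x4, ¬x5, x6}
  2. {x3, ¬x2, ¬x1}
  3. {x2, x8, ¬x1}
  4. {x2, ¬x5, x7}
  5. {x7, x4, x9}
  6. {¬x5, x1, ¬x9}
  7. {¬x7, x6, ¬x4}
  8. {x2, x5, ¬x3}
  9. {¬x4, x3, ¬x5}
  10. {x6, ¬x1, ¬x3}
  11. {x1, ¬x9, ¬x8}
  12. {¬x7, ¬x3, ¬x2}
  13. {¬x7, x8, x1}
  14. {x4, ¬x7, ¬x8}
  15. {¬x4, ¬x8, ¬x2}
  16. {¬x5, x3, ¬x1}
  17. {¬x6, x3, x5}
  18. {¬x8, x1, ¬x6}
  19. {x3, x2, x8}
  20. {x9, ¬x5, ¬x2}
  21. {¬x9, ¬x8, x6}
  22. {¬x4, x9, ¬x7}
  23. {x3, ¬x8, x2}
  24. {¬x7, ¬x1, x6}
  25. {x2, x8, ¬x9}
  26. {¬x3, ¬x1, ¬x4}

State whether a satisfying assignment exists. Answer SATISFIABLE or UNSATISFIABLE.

Try x1 = True.
Try x2 = True.
  then x3 is forced to True.
  then x6 is forced to True.
  then x7 is forced to False.
  then x4 is forced to False.
  then x9 is forced to True.
x5, x8 are now unconstrained; take x5 = False, x8 = True.
So x1=True, x2=True, x3=True, x4=False, x5=False, x6=True, x7=False, x8=True, x9=True is a satisfying assignment.

SATISFIABLE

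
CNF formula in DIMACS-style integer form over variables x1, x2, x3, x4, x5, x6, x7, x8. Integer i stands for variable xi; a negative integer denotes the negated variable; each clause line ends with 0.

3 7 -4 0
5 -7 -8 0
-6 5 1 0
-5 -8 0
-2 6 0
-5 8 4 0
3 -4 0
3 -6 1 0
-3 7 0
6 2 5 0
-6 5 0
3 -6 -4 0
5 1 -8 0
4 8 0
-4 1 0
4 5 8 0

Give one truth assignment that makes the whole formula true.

x1 = True  x2 = False  x3 = True  x4 = True  x5 = True  x6 = True  x7 = True  x8 = False

Check each clause:
  1. (NOT x4 OR x7 OR x3) — x3 is true.
  2. (NOT x7 OR NOT x8 OR x5) — NOT x8 is true.
  3. (x1 OR x5 OR NOT x6) — x1 is true.
  4. (NOT x5 OR NOT x8) — NOT x8 is true.
  5. (NOT x2 OR x6) — x6 is true.
  6. (x4 OR x8 OR NOT x5) — x4 is true.
  7. (x3 OR NOT x4) — x3 is true.
  8. (x1 OR x3 OR NOT x6) — x1 is true.
  9. (NOT x3 OR x7) — x7 is true.
  10. (x6 OR x2 OR x5) — x5 is true.
  11. (x5 OR NOT x6) — x5 is true.
  12. (NOT x6 OR NOT x4 OR x3) — x3 is true.
  13. (x1 OR NOT x8 OR x5) — NOT x8 is true.
  14. (x8 OR x4) — x4 is true.
  15. (NOT x4 OR x1) — x1 is true.
  16. (x4 OR x5 OR x8) — x4 is true.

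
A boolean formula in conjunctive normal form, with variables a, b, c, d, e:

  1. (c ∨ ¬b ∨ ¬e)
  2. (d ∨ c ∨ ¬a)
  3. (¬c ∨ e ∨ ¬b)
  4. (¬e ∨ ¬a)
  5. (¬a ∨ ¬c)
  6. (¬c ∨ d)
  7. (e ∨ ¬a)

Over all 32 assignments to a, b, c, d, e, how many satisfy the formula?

Case analysis on c and a:
  c=1, a=1: a clause becomes empty — 0.
  c=1, a=0: remaining (b,d,e) ∈ {(0,1,0); (0,1,1); (1,1,1)} — 3.
  c=0, a=1: a clause becomes empty — 0.
  c=0, a=0: d free; 3 ways for (b,e) × 2^1 = 6.
Total: 0 + 3 + 0 + 6 = 9.

9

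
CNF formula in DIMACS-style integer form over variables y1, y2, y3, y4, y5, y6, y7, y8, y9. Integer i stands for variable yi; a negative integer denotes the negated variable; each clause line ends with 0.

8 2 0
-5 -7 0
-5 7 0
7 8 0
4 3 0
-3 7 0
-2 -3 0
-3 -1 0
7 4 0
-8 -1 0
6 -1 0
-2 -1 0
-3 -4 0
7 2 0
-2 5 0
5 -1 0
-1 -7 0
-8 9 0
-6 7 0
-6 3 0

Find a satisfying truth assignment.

y1 = F, y2 = F, y3 = T, y4 = F, y5 = F, y6 = F, y7 = T, y8 = T, y9 = T

Check each clause:
  1. (y8 ∨ y2) — y8 is true.
  2. (¬y5 ∨ ¬y7) — ¬y5 is true.
  3. (¬y5 ∨ y7) — ¬y5 is true.
  4. (y7 ∨ y8) — y8 is true.
  5. (y3 ∨ y4) — y3 is true.
  6. (y7 ∨ ¬y3) — y7 is true.
  7. (¬y2 ∨ ¬y3) — ¬y2 is true.
  8. (¬y3 ∨ ¬y1) — ¬y1 is true.
  9. (y7 ∨ y4) — y7 is true.
  10. (¬y1 ∨ ¬y8) — ¬y1 is true.
  11. (¬y1 ∨ y6) — ¬y1 is true.
  12. (¬y2 ∨ ¬y1) — ¬y2 is true.
  13. (¬y4 ∨ ¬y3) — ¬y4 is true.
  14. (y2 ∨ y7) — y7 is true.
  15. (¬y2 ∨ y5) — ¬y2 is true.
  16. (¬y1 ∨ y5) — ¬y1 is true.
  17. (¬y7 ∨ ¬y1) — ¬y1 is true.
  18. (¬y8 ∨ y9) — y9 is true.
  19. (¬y6 ∨ y7) — ¬y6 is true.
  20. (y3 ∨ ¬y6) — ¬y6 is true.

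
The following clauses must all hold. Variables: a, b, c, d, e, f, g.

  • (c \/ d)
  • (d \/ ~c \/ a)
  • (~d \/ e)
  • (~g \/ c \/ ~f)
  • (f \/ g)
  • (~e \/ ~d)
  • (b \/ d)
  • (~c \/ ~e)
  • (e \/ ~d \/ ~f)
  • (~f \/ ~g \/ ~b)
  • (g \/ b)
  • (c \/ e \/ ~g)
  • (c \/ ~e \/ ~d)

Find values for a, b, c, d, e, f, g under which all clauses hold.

Pure literal: a appears only positively; assign a = True.
Try b = True.
For the remaining variables, c = True, d = False, e = False, f = False, g = True works.
Every clause has at least one true literal under this assignment.

a=T, b=T, c=T, d=F, e=F, f=F, g=T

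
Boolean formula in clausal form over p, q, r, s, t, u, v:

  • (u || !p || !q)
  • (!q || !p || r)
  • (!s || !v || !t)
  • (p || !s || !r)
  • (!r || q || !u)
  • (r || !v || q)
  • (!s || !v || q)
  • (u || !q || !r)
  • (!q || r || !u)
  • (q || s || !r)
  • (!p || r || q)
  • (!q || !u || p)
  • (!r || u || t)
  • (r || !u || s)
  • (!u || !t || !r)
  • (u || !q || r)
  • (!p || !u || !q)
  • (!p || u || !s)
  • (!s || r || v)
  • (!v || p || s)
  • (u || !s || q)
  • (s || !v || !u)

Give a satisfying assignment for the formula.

p=F, q=F, r=F, s=F, t=F, u=F, v=F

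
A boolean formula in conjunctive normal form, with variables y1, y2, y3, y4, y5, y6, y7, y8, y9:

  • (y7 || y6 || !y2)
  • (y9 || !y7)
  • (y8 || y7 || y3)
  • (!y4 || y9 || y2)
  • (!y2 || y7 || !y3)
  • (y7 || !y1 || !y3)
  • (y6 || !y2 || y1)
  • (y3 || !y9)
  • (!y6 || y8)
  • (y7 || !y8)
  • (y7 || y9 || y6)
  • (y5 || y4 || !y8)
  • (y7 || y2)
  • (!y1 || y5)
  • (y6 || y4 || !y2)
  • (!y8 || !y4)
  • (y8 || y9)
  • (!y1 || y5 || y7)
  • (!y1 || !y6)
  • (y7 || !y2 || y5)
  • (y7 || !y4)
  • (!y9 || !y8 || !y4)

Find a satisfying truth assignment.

y1=F, y2=F, y3=T, y4=F, y5=T, y6=T, y7=T, y8=T, y9=T

Pure literal: y5 appears only positively; assign y5 = True.
Try y1 = False.
Set y2 = False and propagate.
  then y7 is forced to True.
  then y9 is forced to True.
  then y3 is forced to True.
Set y4 = False and propagate.
For the remaining variables, y6 = True, y8 = True works.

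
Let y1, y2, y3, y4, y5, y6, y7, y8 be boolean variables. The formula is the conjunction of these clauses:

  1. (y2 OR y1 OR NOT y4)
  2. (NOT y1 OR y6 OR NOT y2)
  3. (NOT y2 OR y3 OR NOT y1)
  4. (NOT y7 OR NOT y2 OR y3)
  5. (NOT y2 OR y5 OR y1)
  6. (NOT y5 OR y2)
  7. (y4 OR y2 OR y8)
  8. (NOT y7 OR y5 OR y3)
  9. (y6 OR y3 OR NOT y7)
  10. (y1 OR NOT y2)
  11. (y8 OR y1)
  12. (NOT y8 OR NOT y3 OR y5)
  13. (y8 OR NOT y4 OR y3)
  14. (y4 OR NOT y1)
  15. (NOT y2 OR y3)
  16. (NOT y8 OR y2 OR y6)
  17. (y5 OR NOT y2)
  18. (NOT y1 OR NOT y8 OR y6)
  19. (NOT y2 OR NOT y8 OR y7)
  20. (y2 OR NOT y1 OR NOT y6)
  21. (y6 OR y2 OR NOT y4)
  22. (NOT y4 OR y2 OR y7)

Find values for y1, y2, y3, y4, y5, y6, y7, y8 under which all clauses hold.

Branch on y1: take y1 = True.
  then y4 is forced to True.
Branch on y2: take y2 = True.
  then y6 is forced to True.
  then y3 is forced to True.
  then y5 is forced to True.
Branch on y7: take y7 = True.
y8 is now unconstrained; take y8 = False.

y1=T, y2=T, y3=T, y4=T, y5=T, y6=T, y7=T, y8=F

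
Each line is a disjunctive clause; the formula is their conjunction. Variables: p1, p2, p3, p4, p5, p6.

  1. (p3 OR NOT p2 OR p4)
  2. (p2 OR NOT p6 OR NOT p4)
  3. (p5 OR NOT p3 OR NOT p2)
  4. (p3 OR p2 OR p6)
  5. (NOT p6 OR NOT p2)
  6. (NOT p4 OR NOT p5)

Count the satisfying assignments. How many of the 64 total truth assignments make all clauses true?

Case analysis on p2 and p3:
  p2=1, p3=1: remaining (p1,p4,p5,p6) ∈ {(0,0,1,0); (1,0,1,0)} — 2.
  p2=1, p3=0: remaining (p1,p4,p5,p6) ∈ {(0,1,0,0); (1,1,0,0)} — 2.
  p2=0, p3=1: p1 free; 5 ways for (p4,p5,p6) × 2^1 = 10.
  p2=0, p3=0: remaining (p1,p4,p5,p6) ∈ {(0,0,0,1); (0,0,1,1); (1,0,0,1); (1,0,1,1)} — 4.
Total: 2 + 2 + 10 + 4 = 18.

18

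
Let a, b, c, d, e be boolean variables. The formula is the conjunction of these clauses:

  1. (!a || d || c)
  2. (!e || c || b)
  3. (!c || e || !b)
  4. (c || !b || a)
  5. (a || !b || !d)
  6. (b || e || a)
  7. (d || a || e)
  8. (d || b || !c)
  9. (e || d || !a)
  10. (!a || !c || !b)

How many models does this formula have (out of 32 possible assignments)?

7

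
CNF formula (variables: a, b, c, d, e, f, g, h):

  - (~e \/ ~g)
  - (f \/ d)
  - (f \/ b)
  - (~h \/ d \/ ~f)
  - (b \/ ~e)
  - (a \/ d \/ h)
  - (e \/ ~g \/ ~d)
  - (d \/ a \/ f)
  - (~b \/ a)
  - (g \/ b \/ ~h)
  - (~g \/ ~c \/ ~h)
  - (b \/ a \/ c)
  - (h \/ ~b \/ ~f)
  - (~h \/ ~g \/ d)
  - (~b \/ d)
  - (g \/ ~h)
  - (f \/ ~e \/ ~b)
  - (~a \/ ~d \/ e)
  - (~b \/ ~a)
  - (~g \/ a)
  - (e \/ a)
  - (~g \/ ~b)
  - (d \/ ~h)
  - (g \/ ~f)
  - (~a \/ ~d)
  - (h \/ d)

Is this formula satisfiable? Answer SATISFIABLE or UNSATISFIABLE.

d = True:
  propagation gives a=False, b=False, f=True, e=False; an empty clause results — contradiction.
d = False:
  propagation gives f=True, h=False; an empty clause results — contradiction.
Every branch closes, so no satisfying assignment exists.

UNSATISFIABLE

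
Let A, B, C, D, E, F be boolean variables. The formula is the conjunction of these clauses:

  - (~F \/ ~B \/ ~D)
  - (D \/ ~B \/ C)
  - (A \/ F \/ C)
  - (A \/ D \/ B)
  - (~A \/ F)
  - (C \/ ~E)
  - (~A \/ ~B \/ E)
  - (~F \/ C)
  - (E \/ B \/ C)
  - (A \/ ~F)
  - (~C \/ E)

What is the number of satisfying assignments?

The models are:
  A=F B=F C=T D=T E=T F=F
  A=F B=T C=T D=F E=T F=F
  A=F B=T C=T D=T E=T F=F
  A=T B=F C=T D=F E=T F=T
  A=T B=F C=T D=T E=T F=T
  A=T B=T C=T D=F E=T F=T
Count: 6.

6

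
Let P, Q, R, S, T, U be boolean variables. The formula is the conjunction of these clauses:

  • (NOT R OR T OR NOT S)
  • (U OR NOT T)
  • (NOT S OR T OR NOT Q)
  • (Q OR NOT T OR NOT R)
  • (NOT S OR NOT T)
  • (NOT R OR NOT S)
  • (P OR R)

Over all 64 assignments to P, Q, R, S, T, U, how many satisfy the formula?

Split on T, then R.
  T=1, R=1: remaining (P,Q,S,U) ∈ {(0,1,0,1); (1,1,0,1)} — 2.
  T=1, R=0: remaining (P,Q,S,U) ∈ {(1,0,0,1); (1,1,0,1)} — 2.
  T=0, R=1: forces S=0; P, Q, U free → 2^3 = 8.
  T=0, R=0: U free; 3 ways for (P,Q,S) × 2^1 = 6.
Total: 2 + 2 + 8 + 6 = 18.

18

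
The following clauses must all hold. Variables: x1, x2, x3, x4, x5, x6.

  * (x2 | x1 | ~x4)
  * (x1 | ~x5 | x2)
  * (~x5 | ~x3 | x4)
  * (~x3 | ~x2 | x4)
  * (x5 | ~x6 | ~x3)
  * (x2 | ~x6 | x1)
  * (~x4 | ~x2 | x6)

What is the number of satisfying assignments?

Split on x2, then x4.
  x2=T, x4=T: x1 free; 3 ways for (x3,x5,x6) × 2^1 = 6.
  x2=T, x4=F: forces x3=F; x1, x5, x6 free → 2^3 = 8.
  x2=F, x4=T: 7 of the 16 assignments to (x1,x3,x5,x6) work.
  x2=F, x4=F: 7 of the 16 assignments to (x1,x3,x5,x6) work.
Total: 6 + 8 + 7 + 7 = 28.

28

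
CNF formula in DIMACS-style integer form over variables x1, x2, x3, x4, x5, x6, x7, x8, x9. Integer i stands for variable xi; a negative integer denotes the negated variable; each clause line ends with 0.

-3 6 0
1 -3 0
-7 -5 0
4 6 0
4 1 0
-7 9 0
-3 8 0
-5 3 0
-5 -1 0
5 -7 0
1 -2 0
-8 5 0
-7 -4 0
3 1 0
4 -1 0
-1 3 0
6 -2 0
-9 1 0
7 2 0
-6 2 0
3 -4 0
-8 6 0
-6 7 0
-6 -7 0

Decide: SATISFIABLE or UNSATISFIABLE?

UNSATISFIABLE

x1 = True:
  propagation gives x5=False, x7=False, x8=False, x3=False; an empty clause results — contradiction.
x1 = False:
  propagation gives x3=False; an empty clause results — contradiction.
Every branch closes, so no satisfying assignment exists.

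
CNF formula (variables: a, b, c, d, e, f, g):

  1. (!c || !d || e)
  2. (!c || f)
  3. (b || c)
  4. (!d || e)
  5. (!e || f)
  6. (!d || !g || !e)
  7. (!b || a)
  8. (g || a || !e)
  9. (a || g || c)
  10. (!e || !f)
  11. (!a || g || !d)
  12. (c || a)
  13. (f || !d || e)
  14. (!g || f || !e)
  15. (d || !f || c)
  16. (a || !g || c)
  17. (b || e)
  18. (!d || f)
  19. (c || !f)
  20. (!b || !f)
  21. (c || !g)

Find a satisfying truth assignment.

a = T, b = T, c = F, d = F, e = F, f = F, g = F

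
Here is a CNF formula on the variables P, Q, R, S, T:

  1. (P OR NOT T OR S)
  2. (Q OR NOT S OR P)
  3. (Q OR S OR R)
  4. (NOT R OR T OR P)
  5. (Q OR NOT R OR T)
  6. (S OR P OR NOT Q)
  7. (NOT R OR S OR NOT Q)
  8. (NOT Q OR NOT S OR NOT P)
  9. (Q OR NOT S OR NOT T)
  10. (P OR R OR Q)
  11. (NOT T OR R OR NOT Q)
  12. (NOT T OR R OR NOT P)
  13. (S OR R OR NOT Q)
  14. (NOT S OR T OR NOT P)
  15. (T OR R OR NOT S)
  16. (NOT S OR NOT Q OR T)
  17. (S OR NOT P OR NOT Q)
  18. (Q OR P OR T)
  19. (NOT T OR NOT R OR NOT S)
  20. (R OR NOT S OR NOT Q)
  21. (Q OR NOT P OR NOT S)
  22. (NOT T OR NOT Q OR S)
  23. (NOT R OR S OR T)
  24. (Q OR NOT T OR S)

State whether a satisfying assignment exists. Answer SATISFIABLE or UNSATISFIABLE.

S = True:
  Q = True:
    propagation gives P=False, T=True, R=True; an empty clause results — contradiction.
  Q = False:
    propagation gives P=True; an empty clause results — contradiction.
S = False:
  Q = True:
    propagation gives P=True; an empty clause results — contradiction.
  Q = False:
    propagation gives R=True, T=True; an empty clause results — contradiction.
Every branch closes, so no satisfying assignment exists.

UNSATISFIABLE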